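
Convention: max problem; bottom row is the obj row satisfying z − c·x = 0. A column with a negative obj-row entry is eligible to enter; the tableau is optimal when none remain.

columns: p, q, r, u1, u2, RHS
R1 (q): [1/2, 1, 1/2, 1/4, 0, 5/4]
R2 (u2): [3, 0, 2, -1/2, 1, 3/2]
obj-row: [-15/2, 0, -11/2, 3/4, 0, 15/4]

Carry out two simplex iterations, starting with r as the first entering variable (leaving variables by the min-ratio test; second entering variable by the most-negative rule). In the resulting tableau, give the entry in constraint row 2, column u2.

Ratio test on column r — row 1: (5/4)/(1/2) = 5/2; row 2: (3/2)/2 = 3/4. Minimum is 3/4 at row 2 (u2 leaves); pivot element 2.
Divide row 2 by 2; eliminate column r from the other rows.
Second iteration: most negative obj-row entry is -5/8 in column u1, so u1 enters.
Ratio test on column u1 — row 1: (7/8)/(3/8) = 7/3; row 2: entry -1/4 ≤ 0. Minimum is 7/3 at row 1 (q leaves); pivot element 3/8.
Divide row 1 by 3/8; eliminate column u1 from the other rows.
After both pivots, the entry at constraint row 2, column u2 is 1/3.

1/3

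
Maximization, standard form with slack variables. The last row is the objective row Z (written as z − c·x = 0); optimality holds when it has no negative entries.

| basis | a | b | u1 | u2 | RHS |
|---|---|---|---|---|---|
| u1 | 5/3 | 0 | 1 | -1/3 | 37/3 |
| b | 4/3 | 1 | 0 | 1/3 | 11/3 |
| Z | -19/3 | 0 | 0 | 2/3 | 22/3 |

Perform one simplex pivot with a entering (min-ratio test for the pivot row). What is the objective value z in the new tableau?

Ratio test on column a — row 1: (37/3)/(5/3) = 37/5; row 2: (11/3)/(4/3) = 11/4. Minimum is 11/4 at row 2 (b leaves); pivot element 4/3.
Pivot on row 2; the Z-row RHS becomes 22/3 − (-19/3)·(11/4) = 99/4.

99/4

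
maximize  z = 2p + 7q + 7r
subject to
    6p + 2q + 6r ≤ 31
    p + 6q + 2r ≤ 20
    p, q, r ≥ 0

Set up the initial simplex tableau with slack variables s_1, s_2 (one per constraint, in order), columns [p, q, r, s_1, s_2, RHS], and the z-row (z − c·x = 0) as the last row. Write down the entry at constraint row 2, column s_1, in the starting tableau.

Slack s_1 belongs to constraint 1; its column is the unit vector e_1, so the entry in row 2 is 0.

0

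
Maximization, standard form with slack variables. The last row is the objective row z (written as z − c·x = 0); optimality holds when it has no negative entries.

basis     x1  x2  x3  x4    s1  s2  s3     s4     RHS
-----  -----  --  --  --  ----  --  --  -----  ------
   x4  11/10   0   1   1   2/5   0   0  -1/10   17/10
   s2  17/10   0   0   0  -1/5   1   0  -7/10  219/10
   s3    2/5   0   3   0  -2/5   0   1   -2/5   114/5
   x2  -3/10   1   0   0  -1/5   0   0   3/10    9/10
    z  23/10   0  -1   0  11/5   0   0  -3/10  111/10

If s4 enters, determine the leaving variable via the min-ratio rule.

Column s4 entries and ratios — x4: -1/10 ≤ 0, skip; s2: -7/10 ≤ 0, skip; s3: -2/5 ≤ 0, skip; x2: (9/10)/(3/10) = 3.
Smallest ratio is 3 in the row of x2, so x2 leaves.

x2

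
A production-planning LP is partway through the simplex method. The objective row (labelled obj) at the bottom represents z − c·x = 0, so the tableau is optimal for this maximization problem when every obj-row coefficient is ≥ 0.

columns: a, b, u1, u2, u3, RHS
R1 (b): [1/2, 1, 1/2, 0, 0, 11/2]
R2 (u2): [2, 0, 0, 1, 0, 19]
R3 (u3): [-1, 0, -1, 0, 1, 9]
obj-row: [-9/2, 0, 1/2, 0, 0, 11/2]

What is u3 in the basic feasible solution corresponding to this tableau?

9

u3 is basic (row 3); its value is the RHS of that row, 9.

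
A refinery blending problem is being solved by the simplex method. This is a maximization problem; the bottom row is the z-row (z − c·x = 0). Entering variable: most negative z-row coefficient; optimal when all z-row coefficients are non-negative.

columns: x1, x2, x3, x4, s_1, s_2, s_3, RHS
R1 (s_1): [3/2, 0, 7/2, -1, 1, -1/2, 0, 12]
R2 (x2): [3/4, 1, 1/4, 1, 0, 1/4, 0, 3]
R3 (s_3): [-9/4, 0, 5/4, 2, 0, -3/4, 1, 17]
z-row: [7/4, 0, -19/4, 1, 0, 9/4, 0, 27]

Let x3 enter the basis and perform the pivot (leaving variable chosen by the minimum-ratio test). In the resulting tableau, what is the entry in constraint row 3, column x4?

Ratio test on column x3 — row 1: 12/(7/2) = 24/7; row 2: 3/(1/4) = 12; row 3: 17/(5/4) = 68/5. Minimum is 24/7 at row 1 (s_1 leaves); pivot element 7/2.
Divide row 1 by 7/2; eliminate column x3 from the other rows.
Row 3 update in column x4: 2 − (5/4)·(-2/7) = 33/14.

33/14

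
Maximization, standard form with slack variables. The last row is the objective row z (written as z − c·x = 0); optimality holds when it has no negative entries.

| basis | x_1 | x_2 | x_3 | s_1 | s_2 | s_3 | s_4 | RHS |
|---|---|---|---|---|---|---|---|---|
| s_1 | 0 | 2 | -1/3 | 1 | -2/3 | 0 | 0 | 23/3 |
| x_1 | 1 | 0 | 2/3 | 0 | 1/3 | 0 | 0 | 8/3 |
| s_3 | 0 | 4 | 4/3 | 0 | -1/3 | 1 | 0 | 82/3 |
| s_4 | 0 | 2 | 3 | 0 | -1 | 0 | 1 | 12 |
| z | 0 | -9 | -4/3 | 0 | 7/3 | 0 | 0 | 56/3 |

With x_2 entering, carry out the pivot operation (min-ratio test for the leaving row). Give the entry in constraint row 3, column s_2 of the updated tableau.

Ratio test on column x_2 — row 1: (23/3)/2 = 23/6; row 2: entry 0 ≤ 0; row 3: (82/3)/4 = 41/6; row 4: 12/2 = 6. Minimum is 23/6 at row 1 (s_1 leaves); pivot element 2.
Divide row 1 by 2; eliminate column x_2 from the other rows.
Row 3 update in column s_2: -1/3 − 4·(-1/3) = 1.

1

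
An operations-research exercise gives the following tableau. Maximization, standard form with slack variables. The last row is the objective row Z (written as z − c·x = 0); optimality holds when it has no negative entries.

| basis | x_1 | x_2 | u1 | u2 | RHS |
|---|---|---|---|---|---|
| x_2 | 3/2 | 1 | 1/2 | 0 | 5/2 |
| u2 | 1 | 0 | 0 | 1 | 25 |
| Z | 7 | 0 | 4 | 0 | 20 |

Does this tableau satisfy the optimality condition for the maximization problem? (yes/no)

yes

Every Z-row coefficient is ≥ 0, so the tableau is optimal.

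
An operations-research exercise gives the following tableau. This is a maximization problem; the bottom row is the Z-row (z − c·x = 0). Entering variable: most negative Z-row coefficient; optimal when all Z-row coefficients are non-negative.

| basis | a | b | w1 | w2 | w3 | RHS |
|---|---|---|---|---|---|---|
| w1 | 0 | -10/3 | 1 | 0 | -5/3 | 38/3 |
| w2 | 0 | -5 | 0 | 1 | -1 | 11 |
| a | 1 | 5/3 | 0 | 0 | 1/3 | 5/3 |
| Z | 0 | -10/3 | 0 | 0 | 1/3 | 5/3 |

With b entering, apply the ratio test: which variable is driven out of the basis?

a

Column b entries and ratios — w1: -10/3 ≤ 0, skip; w2: -5 ≤ 0, skip; a: (5/3)/(5/3) = 1.
Smallest ratio is 1 in the row of a, so a leaves.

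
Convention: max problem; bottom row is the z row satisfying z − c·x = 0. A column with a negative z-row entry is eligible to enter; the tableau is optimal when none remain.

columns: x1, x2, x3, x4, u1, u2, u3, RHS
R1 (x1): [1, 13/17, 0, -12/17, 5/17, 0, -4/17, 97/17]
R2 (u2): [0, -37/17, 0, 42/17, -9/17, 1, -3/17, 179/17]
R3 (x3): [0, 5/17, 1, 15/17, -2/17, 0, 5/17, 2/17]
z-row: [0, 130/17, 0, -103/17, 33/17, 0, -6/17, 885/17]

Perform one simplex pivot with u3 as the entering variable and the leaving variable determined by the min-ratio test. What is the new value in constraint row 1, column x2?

Ratio test on column u3 — row 1: entry -4/17 ≤ 0; row 2: entry -3/17 ≤ 0; row 3: (2/17)/(5/17) = 2/5. Minimum is 2/5 at row 3 (x3 leaves); pivot element 5/17.
Divide row 3 by 5/17; eliminate column u3 from the other rows.
Row 1 update in column x2: 13/17 − (-4/17)·1 = 1.

1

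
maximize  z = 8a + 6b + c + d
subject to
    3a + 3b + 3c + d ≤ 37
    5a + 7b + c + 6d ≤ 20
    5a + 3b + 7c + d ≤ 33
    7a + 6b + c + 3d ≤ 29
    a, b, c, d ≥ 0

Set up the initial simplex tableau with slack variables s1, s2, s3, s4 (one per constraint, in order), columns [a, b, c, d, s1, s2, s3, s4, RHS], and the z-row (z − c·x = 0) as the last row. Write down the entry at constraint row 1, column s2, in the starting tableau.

Slack s2 belongs to constraint 2; its column is the unit vector e_2, so the entry in row 1 is 0.

0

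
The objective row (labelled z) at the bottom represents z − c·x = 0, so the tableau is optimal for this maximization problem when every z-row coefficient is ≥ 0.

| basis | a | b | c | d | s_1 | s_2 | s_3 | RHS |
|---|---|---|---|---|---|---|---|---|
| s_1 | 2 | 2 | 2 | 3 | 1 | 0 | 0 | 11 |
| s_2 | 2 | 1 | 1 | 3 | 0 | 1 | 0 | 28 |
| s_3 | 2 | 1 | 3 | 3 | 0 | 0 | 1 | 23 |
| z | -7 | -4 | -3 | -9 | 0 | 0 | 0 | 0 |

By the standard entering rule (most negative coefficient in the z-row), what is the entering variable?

d

Negative z-row entries: a: -7, b: -4, c: -3, d: -9.
The most negative is -9 in column d, so d enters.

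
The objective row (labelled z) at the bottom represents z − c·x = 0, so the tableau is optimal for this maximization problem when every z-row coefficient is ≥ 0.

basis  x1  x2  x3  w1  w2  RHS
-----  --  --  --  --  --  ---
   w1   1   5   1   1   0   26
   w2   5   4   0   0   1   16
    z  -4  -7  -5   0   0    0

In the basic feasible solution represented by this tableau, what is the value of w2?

16

w2 is basic (row 2); its value is the RHS of that row, 16.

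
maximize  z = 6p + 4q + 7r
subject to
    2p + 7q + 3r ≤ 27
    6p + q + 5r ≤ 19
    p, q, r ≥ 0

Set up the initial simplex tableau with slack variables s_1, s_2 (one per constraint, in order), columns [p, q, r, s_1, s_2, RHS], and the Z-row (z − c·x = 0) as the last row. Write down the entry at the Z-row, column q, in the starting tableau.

-4

The Z-row carries the negated objective coefficients: the q entry is -4.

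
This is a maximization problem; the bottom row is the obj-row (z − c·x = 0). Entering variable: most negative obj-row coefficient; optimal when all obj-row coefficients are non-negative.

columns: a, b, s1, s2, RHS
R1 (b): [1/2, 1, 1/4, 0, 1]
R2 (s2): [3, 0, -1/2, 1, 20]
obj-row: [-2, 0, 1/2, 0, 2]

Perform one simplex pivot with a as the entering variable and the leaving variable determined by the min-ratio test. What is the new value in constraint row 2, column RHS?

Ratio test on column a — row 1: 1/(1/2) = 2; row 2: 20/3 = 20/3. Minimum is 2 at row 1 (b leaves); pivot element 1/2.
Divide row 1 by 1/2; eliminate column a from the other rows.
Row 2 update in column RHS: 20 − 3·2 = 14.

14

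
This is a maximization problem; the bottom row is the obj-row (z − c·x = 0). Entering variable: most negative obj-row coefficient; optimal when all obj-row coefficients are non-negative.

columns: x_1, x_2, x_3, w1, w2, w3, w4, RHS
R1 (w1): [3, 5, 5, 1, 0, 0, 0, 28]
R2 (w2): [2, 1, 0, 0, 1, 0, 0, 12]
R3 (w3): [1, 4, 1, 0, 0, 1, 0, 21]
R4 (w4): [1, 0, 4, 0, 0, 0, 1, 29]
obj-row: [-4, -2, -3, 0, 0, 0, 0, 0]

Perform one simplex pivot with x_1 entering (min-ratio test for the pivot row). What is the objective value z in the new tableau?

Ratio test on column x_1 — row 1: 28/3 = 28/3; row 2: 12/2 = 6; row 3: 21/1 = 21; row 4: 29/1 = 29. Minimum is 6 at row 2 (w2 leaves); pivot element 2.
Pivot on row 2; the obj-row RHS becomes 0 − (-4)·6 = 24.

24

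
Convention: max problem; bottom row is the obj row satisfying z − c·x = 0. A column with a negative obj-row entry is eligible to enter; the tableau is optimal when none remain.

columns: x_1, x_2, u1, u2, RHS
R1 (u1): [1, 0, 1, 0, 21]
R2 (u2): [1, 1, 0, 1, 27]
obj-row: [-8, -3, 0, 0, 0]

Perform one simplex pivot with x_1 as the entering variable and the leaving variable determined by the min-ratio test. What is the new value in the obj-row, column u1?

8

Ratio test on column x_1 — row 1: 21/1 = 21; row 2: 27/1 = 27. Minimum is 21 at row 1 (u1 leaves); pivot element 1.
Divide row 1 by 1; eliminate column x_1 from the other rows.
obj-row update in column u1: 0 − (-8)·1 = 8.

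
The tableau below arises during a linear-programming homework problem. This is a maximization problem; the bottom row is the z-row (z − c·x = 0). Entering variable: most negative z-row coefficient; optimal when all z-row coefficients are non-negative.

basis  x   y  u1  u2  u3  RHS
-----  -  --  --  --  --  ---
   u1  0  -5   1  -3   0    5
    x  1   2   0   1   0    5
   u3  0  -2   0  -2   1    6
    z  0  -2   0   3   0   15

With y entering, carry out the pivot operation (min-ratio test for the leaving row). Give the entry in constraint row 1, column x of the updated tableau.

Ratio test on column y — row 1: entry -5 ≤ 0; row 2: 5/2 = 5/2; row 3: entry -2 ≤ 0. Minimum is 5/2 at row 2 (x leaves); pivot element 2.
Divide row 2 by 2; eliminate column y from the other rows.
Row 1 update in column x: 0 − (-5)·(1/2) = 5/2.

5/2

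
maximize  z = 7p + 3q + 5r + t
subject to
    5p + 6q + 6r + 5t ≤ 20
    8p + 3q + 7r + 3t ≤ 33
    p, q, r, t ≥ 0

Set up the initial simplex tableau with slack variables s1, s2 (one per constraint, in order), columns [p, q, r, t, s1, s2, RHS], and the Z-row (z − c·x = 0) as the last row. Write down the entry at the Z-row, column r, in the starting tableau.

The Z-row carries the negated objective coefficients: the r entry is -5.

-5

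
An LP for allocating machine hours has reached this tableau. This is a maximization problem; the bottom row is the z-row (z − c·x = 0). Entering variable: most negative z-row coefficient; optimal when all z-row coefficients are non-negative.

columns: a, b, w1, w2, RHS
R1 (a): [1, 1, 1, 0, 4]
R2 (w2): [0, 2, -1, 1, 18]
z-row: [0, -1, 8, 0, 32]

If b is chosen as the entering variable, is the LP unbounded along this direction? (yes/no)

no

Column b has positive entries in row(s) 1, 2, so the ratio test bounds it — not unbounded.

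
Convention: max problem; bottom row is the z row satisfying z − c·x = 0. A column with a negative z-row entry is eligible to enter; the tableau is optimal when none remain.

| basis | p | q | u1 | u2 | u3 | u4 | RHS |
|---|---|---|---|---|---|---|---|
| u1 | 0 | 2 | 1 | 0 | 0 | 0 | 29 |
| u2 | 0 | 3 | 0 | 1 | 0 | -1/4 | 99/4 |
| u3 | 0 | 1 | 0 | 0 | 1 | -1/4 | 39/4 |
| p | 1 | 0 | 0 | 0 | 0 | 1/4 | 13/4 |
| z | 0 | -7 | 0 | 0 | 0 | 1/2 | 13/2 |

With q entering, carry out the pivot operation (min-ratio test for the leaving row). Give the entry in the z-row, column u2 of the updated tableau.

7/3

Ratio test on column q — row 1: 29/2 = 29/2; row 2: (99/4)/3 = 33/4; row 3: (39/4)/1 = 39/4; row 4: entry 0 ≤ 0. Minimum is 33/4 at row 2 (u2 leaves); pivot element 3.
Divide row 2 by 3; eliminate column q from the other rows.
z-row update in column u2: 0 − (-7)·(1/3) = 7/3.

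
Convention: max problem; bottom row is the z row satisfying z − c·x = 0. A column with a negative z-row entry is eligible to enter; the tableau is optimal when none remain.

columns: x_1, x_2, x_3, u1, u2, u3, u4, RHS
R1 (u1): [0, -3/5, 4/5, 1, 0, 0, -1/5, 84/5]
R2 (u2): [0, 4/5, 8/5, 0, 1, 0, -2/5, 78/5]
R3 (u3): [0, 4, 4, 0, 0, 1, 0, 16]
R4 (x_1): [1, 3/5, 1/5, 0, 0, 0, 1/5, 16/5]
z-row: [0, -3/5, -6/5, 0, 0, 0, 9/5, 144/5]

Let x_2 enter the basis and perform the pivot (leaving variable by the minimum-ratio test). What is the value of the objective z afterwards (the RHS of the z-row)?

156/5

Ratio test on column x_2 — row 1: entry -3/5 ≤ 0; row 2: (78/5)/(4/5) = 39/2; row 3: 16/4 = 4; row 4: (16/5)/(3/5) = 16/3. Minimum is 4 at row 3 (u3 leaves); pivot element 4.
Pivot on row 3; the z-row RHS becomes 144/5 − (-3/5)·4 = 156/5.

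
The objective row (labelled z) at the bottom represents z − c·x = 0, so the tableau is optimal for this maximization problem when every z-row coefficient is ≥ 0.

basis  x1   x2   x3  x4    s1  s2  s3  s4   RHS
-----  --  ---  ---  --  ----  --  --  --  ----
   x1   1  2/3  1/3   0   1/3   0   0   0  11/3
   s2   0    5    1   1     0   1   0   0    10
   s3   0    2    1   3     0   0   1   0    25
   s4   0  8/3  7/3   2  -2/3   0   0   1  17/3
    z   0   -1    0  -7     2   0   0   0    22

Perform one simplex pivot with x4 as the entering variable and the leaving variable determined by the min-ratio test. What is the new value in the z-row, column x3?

49/6

Ratio test on column x4 — row 1: entry 0 ≤ 0; row 2: 10/1 = 10; row 3: 25/3 = 25/3; row 4: (17/3)/2 = 17/6. Minimum is 17/6 at row 4 (s4 leaves); pivot element 2.
Divide row 4 by 2; eliminate column x4 from the other rows.
z-row update in column x3: 0 − (-7)·(7/6) = 49/6.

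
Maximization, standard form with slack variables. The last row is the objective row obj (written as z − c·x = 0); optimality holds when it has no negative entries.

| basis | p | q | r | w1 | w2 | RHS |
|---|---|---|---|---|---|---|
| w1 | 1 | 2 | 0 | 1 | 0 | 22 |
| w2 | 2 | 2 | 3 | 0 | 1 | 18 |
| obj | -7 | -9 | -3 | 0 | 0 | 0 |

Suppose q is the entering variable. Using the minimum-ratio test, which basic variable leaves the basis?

w2

Column q entries and ratios — w1: 22/2 = 11; w2: 18/2 = 9.
Smallest ratio is 9 in the row of w2, so w2 leaves.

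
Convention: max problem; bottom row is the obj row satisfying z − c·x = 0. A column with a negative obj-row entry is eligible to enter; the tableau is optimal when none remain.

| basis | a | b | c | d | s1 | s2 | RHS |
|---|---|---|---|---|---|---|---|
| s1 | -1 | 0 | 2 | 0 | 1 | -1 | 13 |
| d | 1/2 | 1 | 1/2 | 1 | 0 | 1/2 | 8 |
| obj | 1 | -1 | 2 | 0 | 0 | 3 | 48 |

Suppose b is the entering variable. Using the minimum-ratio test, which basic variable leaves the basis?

Column b entries and ratios — s1: 0 ≤ 0, skip; d: 8/1 = 8.
Smallest ratio is 8 in the row of d, so d leaves.

d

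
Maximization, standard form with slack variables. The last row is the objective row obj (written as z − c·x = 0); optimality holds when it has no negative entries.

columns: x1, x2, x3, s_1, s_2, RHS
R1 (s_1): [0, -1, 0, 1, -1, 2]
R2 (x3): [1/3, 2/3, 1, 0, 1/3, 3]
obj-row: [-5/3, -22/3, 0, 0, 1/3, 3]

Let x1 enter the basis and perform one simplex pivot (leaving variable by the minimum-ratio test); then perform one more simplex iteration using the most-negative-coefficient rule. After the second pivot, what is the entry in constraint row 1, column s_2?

Ratio test on column x1 — row 1: entry 0 ≤ 0; row 2: 3/(1/3) = 9. Minimum is 9 at row 2 (x3 leaves); pivot element 1/3.
Divide row 2 by 1/3; eliminate column x1 from the other rows.
Second iteration: most negative obj-row entry is -4 in column x2, so x2 enters.
Ratio test on column x2 — row 1: entry -1 ≤ 0; row 2: 9/2 = 9/2. Minimum is 9/2 at row 2 (x1 leaves); pivot element 2.
Divide row 2 by 2; eliminate column x2 from the other rows.
After both pivots, the entry at constraint row 1, column s_2 is -1/2.

-1/2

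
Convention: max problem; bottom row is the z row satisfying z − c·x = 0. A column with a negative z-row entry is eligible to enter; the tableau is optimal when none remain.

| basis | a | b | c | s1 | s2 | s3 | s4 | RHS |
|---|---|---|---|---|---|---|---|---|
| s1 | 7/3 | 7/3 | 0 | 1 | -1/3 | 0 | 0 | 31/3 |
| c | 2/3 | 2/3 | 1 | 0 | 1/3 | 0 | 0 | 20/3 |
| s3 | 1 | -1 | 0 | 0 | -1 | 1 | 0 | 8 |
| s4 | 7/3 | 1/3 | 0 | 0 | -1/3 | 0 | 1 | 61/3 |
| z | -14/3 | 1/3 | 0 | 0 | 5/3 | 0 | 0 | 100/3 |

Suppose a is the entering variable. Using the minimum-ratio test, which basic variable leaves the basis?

Column a entries and ratios — s1: (31/3)/(7/3) = 31/7; c: (20/3)/(2/3) = 10; s3: 8/1 = 8; s4: (61/3)/(7/3) = 61/7.
Smallest ratio is 31/7 in the row of s1, so s1 leaves.

s1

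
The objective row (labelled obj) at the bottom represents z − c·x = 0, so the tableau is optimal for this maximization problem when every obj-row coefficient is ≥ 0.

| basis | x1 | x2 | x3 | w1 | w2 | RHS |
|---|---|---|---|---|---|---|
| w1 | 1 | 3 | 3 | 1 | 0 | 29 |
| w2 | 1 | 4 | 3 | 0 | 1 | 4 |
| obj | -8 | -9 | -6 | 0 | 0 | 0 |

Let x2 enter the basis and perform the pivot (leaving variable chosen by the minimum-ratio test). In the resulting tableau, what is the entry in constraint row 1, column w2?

-3/4

Ratio test on column x2 — row 1: 29/3 = 29/3; row 2: 4/4 = 1. Minimum is 1 at row 2 (w2 leaves); pivot element 4.
Divide row 2 by 4; eliminate column x2 from the other rows.
Row 1 update in column w2: 0 − 3·(1/4) = -3/4.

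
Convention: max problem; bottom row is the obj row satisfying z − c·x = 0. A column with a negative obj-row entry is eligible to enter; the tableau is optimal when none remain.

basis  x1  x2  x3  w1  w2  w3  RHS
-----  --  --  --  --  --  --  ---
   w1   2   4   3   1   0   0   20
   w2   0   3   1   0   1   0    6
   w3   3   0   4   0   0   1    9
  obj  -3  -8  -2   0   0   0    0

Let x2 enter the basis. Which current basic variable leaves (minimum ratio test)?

Column x2 entries and ratios — w1: 20/4 = 5; w2: 6/3 = 2; w3: 0 ≤ 0, skip.
Smallest ratio is 2 in the row of w2, so w2 leaves.

w2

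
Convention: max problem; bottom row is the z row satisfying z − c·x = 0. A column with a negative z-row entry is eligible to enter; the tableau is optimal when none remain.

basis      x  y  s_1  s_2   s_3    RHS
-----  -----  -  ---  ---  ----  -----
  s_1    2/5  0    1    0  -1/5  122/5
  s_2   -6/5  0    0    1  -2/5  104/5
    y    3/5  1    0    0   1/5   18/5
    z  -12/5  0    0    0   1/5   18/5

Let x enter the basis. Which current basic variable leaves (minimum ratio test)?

y

Column x entries and ratios — s_1: (122/5)/(2/5) = 61; s_2: -6/5 ≤ 0, skip; y: (18/5)/(3/5) = 6.
Smallest ratio is 6 in the row of y, so y leaves.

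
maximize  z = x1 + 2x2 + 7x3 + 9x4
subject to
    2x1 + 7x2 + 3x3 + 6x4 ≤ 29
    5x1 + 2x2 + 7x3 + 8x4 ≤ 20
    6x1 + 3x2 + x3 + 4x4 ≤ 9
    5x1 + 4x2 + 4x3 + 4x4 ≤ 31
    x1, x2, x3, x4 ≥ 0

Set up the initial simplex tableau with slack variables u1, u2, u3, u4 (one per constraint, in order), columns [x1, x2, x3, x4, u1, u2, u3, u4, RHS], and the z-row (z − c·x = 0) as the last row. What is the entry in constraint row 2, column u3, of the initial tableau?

0

Slack u3 belongs to constraint 3; its column is the unit vector e_3, so the entry in row 2 is 0.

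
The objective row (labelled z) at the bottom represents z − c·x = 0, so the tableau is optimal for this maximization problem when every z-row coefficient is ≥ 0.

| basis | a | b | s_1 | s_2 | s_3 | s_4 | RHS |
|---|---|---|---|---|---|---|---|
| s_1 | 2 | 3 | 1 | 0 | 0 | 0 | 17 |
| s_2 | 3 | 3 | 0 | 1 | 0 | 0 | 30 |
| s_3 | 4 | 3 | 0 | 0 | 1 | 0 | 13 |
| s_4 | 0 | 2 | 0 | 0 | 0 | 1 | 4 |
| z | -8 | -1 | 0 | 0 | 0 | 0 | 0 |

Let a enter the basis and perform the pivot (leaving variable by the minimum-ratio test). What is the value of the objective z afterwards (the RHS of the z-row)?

Ratio test on column a — row 1: 17/2 = 17/2; row 2: 30/3 = 10; row 3: 13/4 = 13/4; row 4: entry 0 ≤ 0. Minimum is 13/4 at row 3 (s_3 leaves); pivot element 4.
Pivot on row 3; the z-row RHS becomes 0 − (-8)·(13/4) = 26.

26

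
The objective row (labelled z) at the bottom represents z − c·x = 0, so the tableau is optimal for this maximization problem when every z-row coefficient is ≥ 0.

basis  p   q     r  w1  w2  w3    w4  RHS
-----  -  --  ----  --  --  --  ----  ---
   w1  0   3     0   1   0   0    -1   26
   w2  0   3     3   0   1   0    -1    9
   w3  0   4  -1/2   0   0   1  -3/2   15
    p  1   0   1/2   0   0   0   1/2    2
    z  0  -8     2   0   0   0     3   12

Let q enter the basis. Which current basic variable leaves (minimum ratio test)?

w2

Column q entries and ratios — w1: 26/3 = 26/3; w2: 9/3 = 3; w3: 15/4 = 15/4; p: 0 ≤ 0, skip.
Smallest ratio is 3 in the row of w2, so w2 leaves.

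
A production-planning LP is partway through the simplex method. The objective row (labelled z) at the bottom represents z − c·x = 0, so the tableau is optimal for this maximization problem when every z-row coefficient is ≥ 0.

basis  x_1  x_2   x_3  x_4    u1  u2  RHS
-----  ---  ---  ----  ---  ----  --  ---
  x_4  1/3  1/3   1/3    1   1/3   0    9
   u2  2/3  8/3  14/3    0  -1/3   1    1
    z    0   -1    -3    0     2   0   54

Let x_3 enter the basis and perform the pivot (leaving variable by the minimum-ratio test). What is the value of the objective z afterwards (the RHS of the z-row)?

Ratio test on column x_3 — row 1: 9/(1/3) = 27; row 2: 1/(14/3) = 3/14. Minimum is 3/14 at row 2 (u2 leaves); pivot element 14/3.
Pivot on row 2; the z-row RHS becomes 54 − (-3)·(3/14) = 765/14.

765/14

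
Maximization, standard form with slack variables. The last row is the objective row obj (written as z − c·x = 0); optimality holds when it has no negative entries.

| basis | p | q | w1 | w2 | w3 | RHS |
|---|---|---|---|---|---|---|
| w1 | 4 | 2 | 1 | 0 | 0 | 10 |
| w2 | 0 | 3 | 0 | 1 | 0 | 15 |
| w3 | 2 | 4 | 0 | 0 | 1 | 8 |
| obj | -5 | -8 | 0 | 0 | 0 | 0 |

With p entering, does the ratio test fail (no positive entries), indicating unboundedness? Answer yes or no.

Column p has positive entries in row(s) 1, 3, so the ratio test bounds it — not unbounded.

no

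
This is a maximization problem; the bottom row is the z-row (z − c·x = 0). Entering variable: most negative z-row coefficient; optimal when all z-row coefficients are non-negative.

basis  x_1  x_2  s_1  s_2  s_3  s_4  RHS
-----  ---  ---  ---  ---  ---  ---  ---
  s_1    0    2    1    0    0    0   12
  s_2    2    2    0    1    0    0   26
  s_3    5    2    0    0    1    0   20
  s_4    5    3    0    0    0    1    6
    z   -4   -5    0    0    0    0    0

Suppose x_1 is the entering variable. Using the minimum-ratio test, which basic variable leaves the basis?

Column x_1 entries and ratios — s_1: 0 ≤ 0, skip; s_2: 26/2 = 13; s_3: 20/5 = 4; s_4: 6/5 = 6/5.
Smallest ratio is 6/5 in the row of s_4, so s_4 leaves.

s_4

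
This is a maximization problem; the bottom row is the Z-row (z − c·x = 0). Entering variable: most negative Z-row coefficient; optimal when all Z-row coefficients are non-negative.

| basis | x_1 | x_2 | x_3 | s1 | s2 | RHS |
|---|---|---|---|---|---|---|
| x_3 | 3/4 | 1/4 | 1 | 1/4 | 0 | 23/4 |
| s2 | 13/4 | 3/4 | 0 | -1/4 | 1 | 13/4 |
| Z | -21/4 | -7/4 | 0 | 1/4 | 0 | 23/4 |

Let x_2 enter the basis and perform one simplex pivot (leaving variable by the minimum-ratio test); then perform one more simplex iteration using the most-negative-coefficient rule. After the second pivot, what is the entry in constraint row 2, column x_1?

Ratio test on column x_2 — row 1: (23/4)/(1/4) = 23; row 2: (13/4)/(3/4) = 13/3. Minimum is 13/3 at row 2 (s2 leaves); pivot element 3/4.
Divide row 2 by 3/4; eliminate column x_2 from the other rows.
Second iteration: most negative Z-row entry is -1/3 in column s1, so s1 enters.
Ratio test on column s1 — row 1: (14/3)/(1/3) = 14; row 2: entry -1/3 ≤ 0. Minimum is 14 at row 1 (x_3 leaves); pivot element 1/3.
Divide row 1 by 1/3; eliminate column s1 from the other rows.
After both pivots, the entry at constraint row 2, column x_1 is 4.

4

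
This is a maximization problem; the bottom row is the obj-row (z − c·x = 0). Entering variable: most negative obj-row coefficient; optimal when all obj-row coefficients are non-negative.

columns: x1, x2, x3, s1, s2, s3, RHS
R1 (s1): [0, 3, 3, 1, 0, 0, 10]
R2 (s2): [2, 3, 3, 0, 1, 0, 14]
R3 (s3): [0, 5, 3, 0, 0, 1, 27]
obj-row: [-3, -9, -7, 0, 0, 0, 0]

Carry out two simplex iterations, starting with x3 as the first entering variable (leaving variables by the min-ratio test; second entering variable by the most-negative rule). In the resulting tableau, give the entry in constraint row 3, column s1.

Ratio test on column x3 — row 1: 10/3 = 10/3; row 2: 14/3 = 14/3; row 3: 27/3 = 9. Minimum is 10/3 at row 1 (s1 leaves); pivot element 3.
Divide row 1 by 3; eliminate column x3 from the other rows.
Second iteration: most negative obj-row entry is -3 in column x1, so x1 enters.
Ratio test on column x1 — row 1: entry 0 ≤ 0; row 2: 4/2 = 2; row 3: entry 0 ≤ 0. Minimum is 2 at row 2 (s2 leaves); pivot element 2.
Divide row 2 by 2; eliminate column x1 from the other rows.
After both pivots, the entry at constraint row 3, column s1 is -1.

-1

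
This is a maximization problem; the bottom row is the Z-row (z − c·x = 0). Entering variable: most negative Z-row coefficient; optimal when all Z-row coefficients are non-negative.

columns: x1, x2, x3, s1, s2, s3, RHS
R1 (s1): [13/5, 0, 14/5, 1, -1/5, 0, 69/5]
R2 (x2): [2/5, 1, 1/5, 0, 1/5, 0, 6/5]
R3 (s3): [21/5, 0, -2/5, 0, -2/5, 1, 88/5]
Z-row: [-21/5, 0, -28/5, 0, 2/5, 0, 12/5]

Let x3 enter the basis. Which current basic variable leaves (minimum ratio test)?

s1

Column x3 entries and ratios — s1: (69/5)/(14/5) = 69/14; x2: (6/5)/(1/5) = 6; s3: -2/5 ≤ 0, skip.
Smallest ratio is 69/14 in the row of s1, so s1 leaves.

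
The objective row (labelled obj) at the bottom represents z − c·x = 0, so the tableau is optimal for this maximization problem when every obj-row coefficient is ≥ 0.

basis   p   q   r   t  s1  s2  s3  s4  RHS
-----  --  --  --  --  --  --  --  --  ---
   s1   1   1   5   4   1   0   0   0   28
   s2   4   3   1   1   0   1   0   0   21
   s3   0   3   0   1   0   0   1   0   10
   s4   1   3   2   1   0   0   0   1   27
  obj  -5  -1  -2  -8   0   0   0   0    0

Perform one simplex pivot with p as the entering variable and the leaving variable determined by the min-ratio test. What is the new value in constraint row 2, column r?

Ratio test on column p — row 1: 28/1 = 28; row 2: 21/4 = 21/4; row 3: entry 0 ≤ 0; row 4: 27/1 = 27. Minimum is 21/4 at row 2 (s2 leaves); pivot element 4.
Divide row 2 by 4; eliminate column p from the other rows.
In the new row 2, the r entry is the old entry divided by the pivot: 1/4 = 1/4.

1/4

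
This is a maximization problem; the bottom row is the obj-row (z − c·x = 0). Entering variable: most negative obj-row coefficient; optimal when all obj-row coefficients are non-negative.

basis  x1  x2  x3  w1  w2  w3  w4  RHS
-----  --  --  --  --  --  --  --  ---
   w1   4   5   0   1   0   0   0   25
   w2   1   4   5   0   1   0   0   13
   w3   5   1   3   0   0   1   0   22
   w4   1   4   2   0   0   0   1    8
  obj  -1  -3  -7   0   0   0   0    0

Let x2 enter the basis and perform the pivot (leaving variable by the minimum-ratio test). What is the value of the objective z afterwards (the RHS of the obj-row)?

6

Ratio test on column x2 — row 1: 25/5 = 5; row 2: 13/4 = 13/4; row 3: 22/1 = 22; row 4: 8/4 = 2. Minimum is 2 at row 4 (w4 leaves); pivot element 4.
Pivot on row 4; the obj-row RHS becomes 0 − (-3)·2 = 6.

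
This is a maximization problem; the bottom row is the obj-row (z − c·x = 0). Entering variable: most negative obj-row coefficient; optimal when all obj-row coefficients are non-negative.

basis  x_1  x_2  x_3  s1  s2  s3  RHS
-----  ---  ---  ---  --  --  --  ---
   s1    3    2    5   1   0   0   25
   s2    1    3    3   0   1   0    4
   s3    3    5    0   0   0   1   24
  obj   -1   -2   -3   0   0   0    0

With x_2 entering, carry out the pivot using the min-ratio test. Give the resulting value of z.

8/3

Ratio test on column x_2 — row 1: 25/2 = 25/2; row 2: 4/3 = 4/3; row 3: 24/5 = 24/5. Minimum is 4/3 at row 2 (s2 leaves); pivot element 3.
Pivot on row 2; the obj-row RHS becomes 0 − (-2)·(4/3) = 8/3.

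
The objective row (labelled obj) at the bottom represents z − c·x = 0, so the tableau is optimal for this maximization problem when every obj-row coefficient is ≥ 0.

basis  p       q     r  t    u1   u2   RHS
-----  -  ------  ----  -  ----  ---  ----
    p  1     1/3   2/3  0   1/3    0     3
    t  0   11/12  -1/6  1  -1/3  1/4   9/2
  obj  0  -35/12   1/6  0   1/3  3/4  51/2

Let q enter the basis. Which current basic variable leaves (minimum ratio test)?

Column q entries and ratios — p: 3/(1/3) = 9; t: (9/2)/(11/12) = 54/11.
Smallest ratio is 54/11 in the row of t, so t leaves.

t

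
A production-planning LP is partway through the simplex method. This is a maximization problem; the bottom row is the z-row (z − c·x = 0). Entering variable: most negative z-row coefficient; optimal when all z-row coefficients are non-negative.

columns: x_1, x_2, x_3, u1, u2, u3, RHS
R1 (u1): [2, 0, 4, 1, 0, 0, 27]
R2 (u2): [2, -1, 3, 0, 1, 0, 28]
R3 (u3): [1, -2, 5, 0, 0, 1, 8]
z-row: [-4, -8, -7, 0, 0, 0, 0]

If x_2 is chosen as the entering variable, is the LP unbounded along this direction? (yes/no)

yes

Every constraint-row entry in column x_2 is ≤ 0, so increasing x_2 is unbounded.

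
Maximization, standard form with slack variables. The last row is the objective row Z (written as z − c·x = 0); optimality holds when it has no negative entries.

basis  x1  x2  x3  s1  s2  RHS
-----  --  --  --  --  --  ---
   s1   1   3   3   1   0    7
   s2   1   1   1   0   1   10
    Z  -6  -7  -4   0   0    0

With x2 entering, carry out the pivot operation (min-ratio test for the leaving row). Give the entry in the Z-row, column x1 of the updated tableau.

Ratio test on column x2 — row 1: 7/3 = 7/3; row 2: 10/1 = 10. Minimum is 7/3 at row 1 (s1 leaves); pivot element 3.
Divide row 1 by 3; eliminate column x2 from the other rows.
Z-row update in column x1: -6 − (-7)·(1/3) = -11/3.

-11/3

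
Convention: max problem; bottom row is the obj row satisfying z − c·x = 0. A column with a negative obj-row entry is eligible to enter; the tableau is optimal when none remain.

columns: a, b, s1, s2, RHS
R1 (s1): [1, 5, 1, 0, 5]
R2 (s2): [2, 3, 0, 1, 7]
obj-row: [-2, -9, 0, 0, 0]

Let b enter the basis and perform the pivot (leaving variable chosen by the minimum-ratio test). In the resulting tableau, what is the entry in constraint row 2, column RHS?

4

Ratio test on column b — row 1: 5/5 = 1; row 2: 7/3 = 7/3. Minimum is 1 at row 1 (s1 leaves); pivot element 5.
Divide row 1 by 5; eliminate column b from the other rows.
Row 2 update in column RHS: 7 − 3·1 = 4.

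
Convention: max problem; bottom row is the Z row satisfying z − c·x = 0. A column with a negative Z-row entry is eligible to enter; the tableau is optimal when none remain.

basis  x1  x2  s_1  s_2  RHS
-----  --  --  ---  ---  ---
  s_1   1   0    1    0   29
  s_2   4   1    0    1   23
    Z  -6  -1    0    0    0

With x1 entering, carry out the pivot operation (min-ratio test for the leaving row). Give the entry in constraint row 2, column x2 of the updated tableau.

1/4

Ratio test on column x1 — row 1: 29/1 = 29; row 2: 23/4 = 23/4. Minimum is 23/4 at row 2 (s_2 leaves); pivot element 4.
Divide row 2 by 4; eliminate column x1 from the other rows.
In the new row 2, the x2 entry is the old entry divided by the pivot: 1/4 = 1/4.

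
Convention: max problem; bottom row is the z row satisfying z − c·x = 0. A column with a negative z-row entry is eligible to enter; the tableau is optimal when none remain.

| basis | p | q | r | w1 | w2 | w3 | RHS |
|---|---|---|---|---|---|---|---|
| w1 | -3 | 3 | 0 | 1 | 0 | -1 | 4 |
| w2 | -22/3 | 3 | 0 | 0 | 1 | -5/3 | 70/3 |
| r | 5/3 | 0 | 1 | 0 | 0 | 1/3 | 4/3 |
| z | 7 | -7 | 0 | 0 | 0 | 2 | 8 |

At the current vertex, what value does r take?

r is basic (row 3); its value is the RHS of that row, 4/3.

4/3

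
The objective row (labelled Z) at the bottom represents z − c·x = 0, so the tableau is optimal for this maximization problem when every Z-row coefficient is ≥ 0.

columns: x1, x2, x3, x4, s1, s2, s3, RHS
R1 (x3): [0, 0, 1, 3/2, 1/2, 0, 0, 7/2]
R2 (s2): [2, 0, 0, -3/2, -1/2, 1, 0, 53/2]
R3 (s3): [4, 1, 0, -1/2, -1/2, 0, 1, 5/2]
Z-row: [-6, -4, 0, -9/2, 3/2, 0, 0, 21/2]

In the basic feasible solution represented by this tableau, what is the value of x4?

x4 is not in the basis, so in the current basic feasible solution x4 = 0.

0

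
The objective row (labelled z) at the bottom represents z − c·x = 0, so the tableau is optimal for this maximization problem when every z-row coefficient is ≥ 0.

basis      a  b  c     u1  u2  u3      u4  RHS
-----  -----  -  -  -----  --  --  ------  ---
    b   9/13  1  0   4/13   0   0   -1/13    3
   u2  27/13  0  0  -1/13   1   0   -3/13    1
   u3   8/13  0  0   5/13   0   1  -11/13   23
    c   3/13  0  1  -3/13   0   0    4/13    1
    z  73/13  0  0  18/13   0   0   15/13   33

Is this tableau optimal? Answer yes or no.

Every z-row coefficient is ≥ 0, so the tableau is optimal.

yes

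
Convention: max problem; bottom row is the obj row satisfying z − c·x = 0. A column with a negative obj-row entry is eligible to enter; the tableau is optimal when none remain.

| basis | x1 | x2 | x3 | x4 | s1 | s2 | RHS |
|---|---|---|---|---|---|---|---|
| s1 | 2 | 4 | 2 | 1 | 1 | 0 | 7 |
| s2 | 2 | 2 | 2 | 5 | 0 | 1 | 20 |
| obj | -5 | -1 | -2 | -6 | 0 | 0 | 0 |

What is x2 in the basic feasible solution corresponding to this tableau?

x2 is not in the basis, so in the current basic feasible solution x2 = 0.

0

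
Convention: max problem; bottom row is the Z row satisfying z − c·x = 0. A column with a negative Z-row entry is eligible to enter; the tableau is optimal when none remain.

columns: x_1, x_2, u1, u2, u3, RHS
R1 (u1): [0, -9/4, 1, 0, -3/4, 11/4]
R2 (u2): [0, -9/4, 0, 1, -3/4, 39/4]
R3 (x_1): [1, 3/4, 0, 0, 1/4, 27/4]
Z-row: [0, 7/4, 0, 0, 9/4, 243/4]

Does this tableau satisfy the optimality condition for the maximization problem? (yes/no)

yes

Every Z-row coefficient is ≥ 0, so the tableau is optimal.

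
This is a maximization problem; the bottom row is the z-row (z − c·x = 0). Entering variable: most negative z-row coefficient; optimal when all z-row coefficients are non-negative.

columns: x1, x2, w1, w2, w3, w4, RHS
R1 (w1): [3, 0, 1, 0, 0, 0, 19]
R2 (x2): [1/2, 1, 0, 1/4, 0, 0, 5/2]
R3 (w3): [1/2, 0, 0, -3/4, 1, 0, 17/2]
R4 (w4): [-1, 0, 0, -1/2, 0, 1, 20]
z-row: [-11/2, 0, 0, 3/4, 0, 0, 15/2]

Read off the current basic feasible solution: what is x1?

x1 is not in the basis, so in the current basic feasible solution x1 = 0.

0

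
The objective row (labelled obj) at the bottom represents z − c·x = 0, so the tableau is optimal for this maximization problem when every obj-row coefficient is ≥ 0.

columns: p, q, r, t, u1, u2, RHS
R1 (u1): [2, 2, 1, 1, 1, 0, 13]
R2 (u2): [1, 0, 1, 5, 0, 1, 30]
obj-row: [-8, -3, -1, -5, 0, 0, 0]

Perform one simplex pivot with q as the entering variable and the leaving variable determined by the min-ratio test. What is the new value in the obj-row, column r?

1/2

Ratio test on column q — row 1: 13/2 = 13/2; row 2: entry 0 ≤ 0. Minimum is 13/2 at row 1 (u1 leaves); pivot element 2.
Divide row 1 by 2; eliminate column q from the other rows.
obj-row update in column r: -1 − (-3)·(1/2) = 1/2.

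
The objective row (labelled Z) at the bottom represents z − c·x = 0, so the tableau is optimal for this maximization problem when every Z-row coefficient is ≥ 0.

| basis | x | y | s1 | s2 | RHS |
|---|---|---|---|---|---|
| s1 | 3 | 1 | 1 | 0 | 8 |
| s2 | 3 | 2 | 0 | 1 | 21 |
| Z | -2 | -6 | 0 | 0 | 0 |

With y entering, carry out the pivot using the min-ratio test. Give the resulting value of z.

Ratio test on column y — row 1: 8/1 = 8; row 2: 21/2 = 21/2. Minimum is 8 at row 1 (s1 leaves); pivot element 1.
Pivot on row 1; the Z-row RHS becomes 0 − (-6)·8 = 48.

48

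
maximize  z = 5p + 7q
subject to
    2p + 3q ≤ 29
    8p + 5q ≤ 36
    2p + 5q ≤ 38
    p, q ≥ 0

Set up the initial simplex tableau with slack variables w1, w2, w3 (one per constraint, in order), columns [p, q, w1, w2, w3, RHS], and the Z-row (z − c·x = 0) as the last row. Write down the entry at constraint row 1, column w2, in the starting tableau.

Slack w2 belongs to constraint 2; its column is the unit vector e_2, so the entry in row 1 is 0.

0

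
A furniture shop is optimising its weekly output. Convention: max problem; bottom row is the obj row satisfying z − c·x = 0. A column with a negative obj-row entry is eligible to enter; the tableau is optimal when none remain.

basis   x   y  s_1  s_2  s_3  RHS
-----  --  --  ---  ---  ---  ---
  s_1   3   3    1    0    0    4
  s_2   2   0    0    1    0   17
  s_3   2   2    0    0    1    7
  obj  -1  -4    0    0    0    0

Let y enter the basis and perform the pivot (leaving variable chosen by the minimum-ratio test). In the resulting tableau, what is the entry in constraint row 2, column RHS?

17

Ratio test on column y — row 1: 4/3 = 4/3; row 2: entry 0 ≤ 0; row 3: 7/2 = 7/2. Minimum is 4/3 at row 1 (s_1 leaves); pivot element 3.
Divide row 1 by 3; eliminate column y from the other rows.
Row 2 update in column RHS: 17 − 0·(4/3) = 17.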